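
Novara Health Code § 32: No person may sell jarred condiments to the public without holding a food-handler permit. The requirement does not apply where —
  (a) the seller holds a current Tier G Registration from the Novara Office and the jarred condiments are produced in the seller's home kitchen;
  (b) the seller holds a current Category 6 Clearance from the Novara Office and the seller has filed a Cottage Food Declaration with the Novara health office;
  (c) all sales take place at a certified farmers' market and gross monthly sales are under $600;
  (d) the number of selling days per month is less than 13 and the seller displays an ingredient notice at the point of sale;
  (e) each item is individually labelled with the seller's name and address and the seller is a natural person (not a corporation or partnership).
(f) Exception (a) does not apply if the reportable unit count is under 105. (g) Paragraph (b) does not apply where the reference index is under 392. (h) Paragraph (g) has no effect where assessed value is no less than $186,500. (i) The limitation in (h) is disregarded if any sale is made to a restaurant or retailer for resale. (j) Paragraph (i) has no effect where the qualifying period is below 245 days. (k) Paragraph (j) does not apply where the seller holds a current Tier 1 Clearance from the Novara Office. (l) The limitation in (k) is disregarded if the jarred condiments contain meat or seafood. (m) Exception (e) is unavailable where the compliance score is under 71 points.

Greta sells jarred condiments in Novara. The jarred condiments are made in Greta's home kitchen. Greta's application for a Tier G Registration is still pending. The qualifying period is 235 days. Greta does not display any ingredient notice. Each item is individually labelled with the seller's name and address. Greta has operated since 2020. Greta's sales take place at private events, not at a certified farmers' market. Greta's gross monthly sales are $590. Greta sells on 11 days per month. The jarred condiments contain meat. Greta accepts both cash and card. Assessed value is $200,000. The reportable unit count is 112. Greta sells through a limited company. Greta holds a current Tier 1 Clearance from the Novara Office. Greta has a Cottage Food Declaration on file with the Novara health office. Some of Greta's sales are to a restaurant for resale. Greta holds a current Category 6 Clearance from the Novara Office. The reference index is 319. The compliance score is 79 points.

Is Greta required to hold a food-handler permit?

Exception (a) requires that the seller holds a current Tier G Registration from the Novara Office; but there is no Tier G Registration in force, so (a) is unavailable.
Exception (b)'s conditions are all satisfied: a current Category 6 Clearance is held; a Cottage Food Declaration is on file. As to paragraphs (g)–(l): (g) operates (the reference index is 319, under the 392 limit), but yields to (h): (h) operates against (g): assessed value is $200,000, meeting the $186,500 threshold. (i) is triggered (some sales are to a restaurant for resale), but is displaced by (j): (j) operates — the qualifying period is 235 days, below the 245 days limit. (k) would limit (j) — a current Tier 1 Clearance is held — but (l) sets (k) aside: (l) operates against (k): the jarred condiments contain meat. Exception (b) stands.
Exception (c) does not apply: sales are at private events, not a certified farmers' market.
Exception (d) does not apply: no ingredient notice is displayed.
Exception (e) requires that the seller is a natural person (not a corporation or partnership); but the seller operates through a limited company, so (e) is unavailable.

No — exception (b) applies; Greta is not required to hold a food-handler permit.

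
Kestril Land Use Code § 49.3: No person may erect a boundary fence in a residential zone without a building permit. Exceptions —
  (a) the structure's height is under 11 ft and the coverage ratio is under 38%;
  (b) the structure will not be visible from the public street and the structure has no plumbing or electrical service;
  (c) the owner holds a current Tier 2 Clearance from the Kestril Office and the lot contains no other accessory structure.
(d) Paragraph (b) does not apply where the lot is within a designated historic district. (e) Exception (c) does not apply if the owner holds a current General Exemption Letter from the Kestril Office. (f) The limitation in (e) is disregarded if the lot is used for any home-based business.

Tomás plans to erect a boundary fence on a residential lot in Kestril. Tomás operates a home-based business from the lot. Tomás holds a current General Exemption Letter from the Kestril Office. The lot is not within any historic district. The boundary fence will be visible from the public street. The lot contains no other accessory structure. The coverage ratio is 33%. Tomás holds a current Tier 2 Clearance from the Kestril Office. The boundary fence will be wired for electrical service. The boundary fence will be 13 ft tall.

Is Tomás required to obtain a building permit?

No — exception (c) applies; Tomás does not need a building permit.

Exception (a) requires that the structure's height is under 11 ft; but the structure's height is 13 ft, not under 11 ft, so (a) is unavailable.
Exception (b) does not apply: the structure will be visible from the street.
Exception (c) is satisfied on its face — a current Tier 2 Clearance is held; the lot has no other accessory structure. Under paragraphs (e)–(f): (e) would limit (c) — a current General Exemption Letter is held — but (f) sets (e) aside: (f) operates against (e): a home-based business operates on the lot. (c) remains available.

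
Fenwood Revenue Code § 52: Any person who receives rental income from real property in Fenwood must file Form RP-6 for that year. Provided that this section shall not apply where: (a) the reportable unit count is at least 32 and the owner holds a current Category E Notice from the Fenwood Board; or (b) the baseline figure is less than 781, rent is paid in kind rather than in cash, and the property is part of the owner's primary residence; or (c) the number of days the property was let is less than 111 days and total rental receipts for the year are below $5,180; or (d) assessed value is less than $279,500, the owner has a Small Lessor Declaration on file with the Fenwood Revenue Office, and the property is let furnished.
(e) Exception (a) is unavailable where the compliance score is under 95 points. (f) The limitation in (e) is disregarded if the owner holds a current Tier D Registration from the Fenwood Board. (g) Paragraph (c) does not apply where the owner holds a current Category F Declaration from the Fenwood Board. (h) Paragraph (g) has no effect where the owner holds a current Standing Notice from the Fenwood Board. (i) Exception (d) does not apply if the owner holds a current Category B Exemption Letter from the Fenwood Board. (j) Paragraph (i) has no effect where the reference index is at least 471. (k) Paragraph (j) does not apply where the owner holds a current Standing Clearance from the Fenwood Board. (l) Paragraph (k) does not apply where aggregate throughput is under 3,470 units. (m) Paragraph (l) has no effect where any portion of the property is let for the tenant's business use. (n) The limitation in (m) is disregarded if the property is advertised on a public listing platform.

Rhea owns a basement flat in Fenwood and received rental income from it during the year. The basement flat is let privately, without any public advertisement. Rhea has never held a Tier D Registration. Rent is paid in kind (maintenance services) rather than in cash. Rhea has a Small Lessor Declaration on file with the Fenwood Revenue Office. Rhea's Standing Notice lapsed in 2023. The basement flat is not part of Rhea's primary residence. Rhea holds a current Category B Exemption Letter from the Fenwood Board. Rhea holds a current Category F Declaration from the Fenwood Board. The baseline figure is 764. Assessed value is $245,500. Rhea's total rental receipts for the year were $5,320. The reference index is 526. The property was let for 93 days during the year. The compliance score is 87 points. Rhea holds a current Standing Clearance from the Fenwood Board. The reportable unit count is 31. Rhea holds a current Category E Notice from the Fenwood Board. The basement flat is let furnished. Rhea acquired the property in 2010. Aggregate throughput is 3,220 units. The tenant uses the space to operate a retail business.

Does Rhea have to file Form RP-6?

Exception (a) does not apply: the reportable unit count is 31, short of 32.
Exception (b) fails — the basement flat is not part of the primary residence.
Exception (c) does not apply: total rental receipts for the year are $5,320, not below $5,180.
Exception (d): assessed value is $245,500, less than the $279,500 limit; a Small Lessor Declaration is on file; the property is let furnished — every condition holds. But: (i) operates against (d): a current Category B Exemption Letter is held. (j) would limit (i) — the reference index is 526, meeting the 471 threshold — but (k) sets (j) aside: (k) operates — a current Standing Clearance is held. (l) is engaged (aggregate throughput is 3,220 units, under the 3,470 units limit), but is itself disapplied by (m): (m) applies — the space is let for business use. (n) does not operate here (the property is let privately without advertisement), so (m) stands. So (d) is unavailable.
None of the exceptions is available; § 52 applies in full.

Yes — Rhea must file Form RP-6.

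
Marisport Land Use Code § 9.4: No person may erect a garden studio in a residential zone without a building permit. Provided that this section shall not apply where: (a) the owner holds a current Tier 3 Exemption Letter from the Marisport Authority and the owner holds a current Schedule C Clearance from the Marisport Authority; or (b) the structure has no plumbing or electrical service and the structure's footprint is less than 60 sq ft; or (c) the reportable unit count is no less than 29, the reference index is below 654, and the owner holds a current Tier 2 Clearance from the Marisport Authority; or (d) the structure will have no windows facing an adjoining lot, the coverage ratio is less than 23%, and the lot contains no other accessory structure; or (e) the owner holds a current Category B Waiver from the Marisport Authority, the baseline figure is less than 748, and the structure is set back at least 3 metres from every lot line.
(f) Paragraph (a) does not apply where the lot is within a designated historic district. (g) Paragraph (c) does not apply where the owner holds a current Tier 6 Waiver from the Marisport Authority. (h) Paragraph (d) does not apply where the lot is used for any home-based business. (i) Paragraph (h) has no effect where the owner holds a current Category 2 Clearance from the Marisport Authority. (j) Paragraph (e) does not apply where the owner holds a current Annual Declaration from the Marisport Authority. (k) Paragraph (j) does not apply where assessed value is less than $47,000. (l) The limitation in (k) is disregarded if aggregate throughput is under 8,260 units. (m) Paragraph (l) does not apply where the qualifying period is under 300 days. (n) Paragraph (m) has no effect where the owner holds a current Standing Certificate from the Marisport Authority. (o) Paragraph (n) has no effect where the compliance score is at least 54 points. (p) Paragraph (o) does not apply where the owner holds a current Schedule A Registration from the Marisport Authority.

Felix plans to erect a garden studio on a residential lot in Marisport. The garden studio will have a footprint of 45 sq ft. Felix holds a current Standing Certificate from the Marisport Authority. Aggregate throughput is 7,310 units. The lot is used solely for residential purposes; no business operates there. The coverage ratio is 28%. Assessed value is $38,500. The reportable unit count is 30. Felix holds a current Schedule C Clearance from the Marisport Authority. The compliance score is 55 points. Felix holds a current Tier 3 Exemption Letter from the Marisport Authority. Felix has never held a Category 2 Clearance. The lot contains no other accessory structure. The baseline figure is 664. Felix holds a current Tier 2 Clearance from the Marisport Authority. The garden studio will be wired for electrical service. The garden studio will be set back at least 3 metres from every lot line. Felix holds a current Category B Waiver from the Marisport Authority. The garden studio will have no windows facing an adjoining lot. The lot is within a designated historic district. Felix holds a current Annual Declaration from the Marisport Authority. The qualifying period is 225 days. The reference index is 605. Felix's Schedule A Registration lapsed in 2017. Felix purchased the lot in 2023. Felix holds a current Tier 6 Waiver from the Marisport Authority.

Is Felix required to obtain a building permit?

Exception (a): a current Tier 3 Exemption Letter is held; a current Schedule C Clearance is held — every condition holds. But applying paragraph (f): (f) operates against (a): the lot is in a historic district. (a) is therefore removed.
Exception (b) requires that the structure has no plumbing or electrical service; but electrical service is planned, so (b) is unavailable.
All of (c)'s requirements are met (the reportable unit count is 30, meeting the 29 threshold; the reference index is 605, below the 654 limit; a current Tier 2 Clearance is held). But: (g) operates — a current Tier 6 Waiver is held. Exception (c) does not apply.
Exception (d) fails — the coverage ratio is 28%, not less than 23%.
Exception (e)'s conditions are all satisfied: a current Category B Waiver is held; the baseline figure is 664, less than the 748 limit; the setback is at least 3 m on every side. Applying paragraphs (j)–(p): (j) is triggered (a current Annual Declaration is held), but is overridden by (k): (k) applies — assessed value is $38,500, less than the $47,000 limit. (l) applies (aggregate throughput is 7,310 units, under the 8,260 units limit), but yields to (m): (m) operates against (l): the qualifying period is 225 days, under the 300 days limit. (n) would limit (m) — a current Standing Certificate is held — but (o) sets (n) aside: (o) is triggered — the compliance score is 55 points, meeting the 54 points threshold. (p), which would lift (o), is not engaged — the Schedule A Registration is not current. (e) remains available.

No — exception (e) applies; Felix does not need a building permit.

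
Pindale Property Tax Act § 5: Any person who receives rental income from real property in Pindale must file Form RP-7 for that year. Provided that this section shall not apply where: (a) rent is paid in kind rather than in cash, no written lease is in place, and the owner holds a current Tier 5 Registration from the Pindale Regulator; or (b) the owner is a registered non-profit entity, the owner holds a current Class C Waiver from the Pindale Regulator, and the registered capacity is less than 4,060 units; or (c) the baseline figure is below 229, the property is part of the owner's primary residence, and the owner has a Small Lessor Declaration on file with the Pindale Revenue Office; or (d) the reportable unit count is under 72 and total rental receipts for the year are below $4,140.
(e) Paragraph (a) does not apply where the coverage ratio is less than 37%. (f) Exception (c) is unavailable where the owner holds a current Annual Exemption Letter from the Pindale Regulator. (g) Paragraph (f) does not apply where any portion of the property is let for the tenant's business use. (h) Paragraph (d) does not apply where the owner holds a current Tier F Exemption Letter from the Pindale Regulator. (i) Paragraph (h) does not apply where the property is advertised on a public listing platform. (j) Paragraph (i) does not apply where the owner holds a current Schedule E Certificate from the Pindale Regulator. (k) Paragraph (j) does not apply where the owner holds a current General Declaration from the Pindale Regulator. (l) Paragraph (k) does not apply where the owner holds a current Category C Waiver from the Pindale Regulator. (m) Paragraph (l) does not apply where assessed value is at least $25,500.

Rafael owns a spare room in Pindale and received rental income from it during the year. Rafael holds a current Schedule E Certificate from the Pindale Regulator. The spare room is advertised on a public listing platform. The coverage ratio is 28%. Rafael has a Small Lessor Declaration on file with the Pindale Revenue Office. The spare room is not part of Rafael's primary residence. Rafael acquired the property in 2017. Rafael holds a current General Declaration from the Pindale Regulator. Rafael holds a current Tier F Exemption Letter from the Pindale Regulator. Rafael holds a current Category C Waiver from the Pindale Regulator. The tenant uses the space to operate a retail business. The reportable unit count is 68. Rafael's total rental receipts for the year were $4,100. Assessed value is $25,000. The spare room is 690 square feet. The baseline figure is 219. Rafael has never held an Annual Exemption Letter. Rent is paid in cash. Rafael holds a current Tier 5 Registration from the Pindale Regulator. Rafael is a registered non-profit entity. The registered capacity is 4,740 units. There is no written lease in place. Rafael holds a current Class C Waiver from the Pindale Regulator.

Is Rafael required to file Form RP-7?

Exception (a) does not apply: rent is paid in cash.
Exception (b) fails — the registered capacity is 4,740 units, not less than 4,060 units.
Exception (c) fails — the spare room is not part of the primary residence.
Exception (d) is satisfied on its face — the reportable unit count is 68, under the 72 limit; total rental receipts for the year are $4,100, below the $4,140 limit. However, paragraphs (h)–(m) must be considered: (h) applies — a current Tier F Exemption Letter is held. (i) would limit (h) — the property is publicly advertised — but (j) sets (i) aside: (j) applies — a current Schedule E Certificate is held. (k) applies (a current General Declaration is held), but is overridden by (l): (l) operates against (k): a current Category C Waiver is held. (m) is not engaged (assessed value is $25,000, short of $25,500), so (l) stands. Exception (d) does not apply.
None of the exceptions is available; § 5 applies in full.

Yes — Rafael must file Form RP-7.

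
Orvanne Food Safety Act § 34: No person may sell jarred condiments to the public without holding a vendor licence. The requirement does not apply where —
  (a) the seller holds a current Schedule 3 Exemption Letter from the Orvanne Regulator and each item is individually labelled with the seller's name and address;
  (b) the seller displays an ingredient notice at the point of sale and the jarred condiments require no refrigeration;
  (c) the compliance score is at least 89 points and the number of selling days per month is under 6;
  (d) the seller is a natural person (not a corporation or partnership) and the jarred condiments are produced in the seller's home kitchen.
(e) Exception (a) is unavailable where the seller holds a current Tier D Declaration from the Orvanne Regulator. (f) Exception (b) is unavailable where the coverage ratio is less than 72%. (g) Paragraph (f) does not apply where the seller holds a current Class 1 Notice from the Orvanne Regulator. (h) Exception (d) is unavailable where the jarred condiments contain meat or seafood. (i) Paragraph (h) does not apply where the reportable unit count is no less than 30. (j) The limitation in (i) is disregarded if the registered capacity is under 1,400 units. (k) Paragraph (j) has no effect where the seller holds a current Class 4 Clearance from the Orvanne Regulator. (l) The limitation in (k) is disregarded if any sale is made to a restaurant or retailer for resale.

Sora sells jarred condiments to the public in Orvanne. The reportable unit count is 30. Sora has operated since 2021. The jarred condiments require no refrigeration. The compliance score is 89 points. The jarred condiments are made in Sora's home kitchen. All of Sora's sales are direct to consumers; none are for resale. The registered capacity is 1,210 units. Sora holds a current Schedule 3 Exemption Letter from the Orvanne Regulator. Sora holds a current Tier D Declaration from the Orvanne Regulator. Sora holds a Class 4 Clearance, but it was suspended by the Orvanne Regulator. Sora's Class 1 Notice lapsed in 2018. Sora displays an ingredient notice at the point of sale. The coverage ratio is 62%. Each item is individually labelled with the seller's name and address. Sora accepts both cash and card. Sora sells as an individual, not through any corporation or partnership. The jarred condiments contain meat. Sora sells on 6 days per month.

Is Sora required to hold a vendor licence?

All of (a)'s requirements are met (a current Schedule 3 Exemption Letter is held; items are individually labelled). Turning to paragraph (e): (e) applies — a current Tier D Declaration is held. So (a) is unavailable.
Exception (b) is satisfied on its face — an ingredient notice is displayed; the jarred condiments are shelf-stable. However, paragraphs (f)–(g) must be considered: (f) is engaged — the coverage ratio is 62%, less than the 72% limit. (g) is inapplicable (there is no Class 1 Notice in force), so (f) stands. So (b) is unavailable.
Exception (c) fails — the number of selling days per month is 6, not under 6.
Exception (d): the seller is a natural person; the jarred condiments are home-kitchen produced — every condition holds. But applying paragraphs (h)–(l): (h) operates against (d): the jarred condiments contain meat. (i) operates (the reportable unit count is 30, meeting the 30 threshold), but is overridden by (j): (j) applies — the registered capacity is 1,210 units, under the 1,400 units limit. (k) is not triggered (no current Class 4 Clearance is held), so (j) stands. Exception (d) does not apply.
Every exception is unavailable, so the rule governs.

Yes — Sora must hold a vendor licence.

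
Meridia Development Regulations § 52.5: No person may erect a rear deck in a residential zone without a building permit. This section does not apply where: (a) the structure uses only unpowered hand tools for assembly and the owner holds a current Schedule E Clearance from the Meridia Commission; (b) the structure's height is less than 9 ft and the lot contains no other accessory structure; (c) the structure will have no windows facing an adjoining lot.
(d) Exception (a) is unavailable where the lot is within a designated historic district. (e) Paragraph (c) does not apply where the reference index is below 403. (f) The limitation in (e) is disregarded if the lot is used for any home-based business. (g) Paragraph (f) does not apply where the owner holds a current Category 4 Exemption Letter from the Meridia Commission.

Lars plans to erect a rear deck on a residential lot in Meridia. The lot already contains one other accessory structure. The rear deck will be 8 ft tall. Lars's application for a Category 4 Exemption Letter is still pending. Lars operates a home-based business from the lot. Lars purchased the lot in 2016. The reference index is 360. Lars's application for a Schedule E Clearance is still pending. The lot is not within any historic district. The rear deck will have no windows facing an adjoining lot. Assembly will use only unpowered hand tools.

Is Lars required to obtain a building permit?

Exception (a) does not apply: no current Schedule E Clearance is held.
Exception (b) fails — the lot already has another accessory structure.
Exception (c)'s conditions are all satisfied: no windows face an adjoining lot. Considering the limiting provisions: (e) would limit (c) — the reference index is 360, below the 403 limit — but (f) sets (e) aside: (f) operates against (e): a home-based business operates on the lot. (g), which would lift (f), is not triggered — there is no Category 4 Exemption Letter in force. So (c) applies.

No — exception (c) applies; Lars does not need a building permit.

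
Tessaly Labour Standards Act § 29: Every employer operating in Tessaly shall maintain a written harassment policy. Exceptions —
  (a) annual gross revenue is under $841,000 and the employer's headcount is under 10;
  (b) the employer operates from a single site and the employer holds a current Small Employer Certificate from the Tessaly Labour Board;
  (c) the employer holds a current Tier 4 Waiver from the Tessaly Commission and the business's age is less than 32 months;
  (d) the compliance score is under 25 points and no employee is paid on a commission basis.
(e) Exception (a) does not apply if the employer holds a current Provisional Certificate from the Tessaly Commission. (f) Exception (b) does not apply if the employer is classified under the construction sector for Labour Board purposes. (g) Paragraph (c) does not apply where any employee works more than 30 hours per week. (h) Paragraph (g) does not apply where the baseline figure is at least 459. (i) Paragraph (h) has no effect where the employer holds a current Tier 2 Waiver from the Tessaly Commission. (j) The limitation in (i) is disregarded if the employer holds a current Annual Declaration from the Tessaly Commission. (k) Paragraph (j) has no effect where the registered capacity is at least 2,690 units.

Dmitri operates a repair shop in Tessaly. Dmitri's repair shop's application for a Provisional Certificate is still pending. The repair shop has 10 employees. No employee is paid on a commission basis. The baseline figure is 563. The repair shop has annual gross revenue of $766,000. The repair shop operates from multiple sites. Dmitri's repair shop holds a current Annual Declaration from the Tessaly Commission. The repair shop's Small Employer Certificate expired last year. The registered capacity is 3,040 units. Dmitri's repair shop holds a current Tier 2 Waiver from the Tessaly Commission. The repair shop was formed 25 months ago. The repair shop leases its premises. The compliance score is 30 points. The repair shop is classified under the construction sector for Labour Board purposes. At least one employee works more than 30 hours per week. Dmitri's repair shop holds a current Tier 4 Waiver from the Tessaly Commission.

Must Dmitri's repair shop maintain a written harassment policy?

Exception (a) fails — the employer's headcount is 10, not under 10.
Exception (b) does not apply: the employer operates from multiple sites.
Exception (c)'s conditions are all satisfied: a current Tier 4 Waiver is held; the business's age is 25 months, less than the 32 months limit. But applying paragraphs (g)–(k): (g) operates — at least one employee exceeds 30 hours/week. (h) operates (the baseline figure is 563, meeting the 459 threshold), but is set aside by (i): (i) operates against (h): a current Tier 2 Waiver is held. (j) would limit (i) — a current Annual Declaration is held — but (k) sets (j) aside: (k) is triggered — the registered capacity is 3,040 units, meeting the 2,690 units threshold. Exception (c) does not apply.
Exception (d) requires that the compliance score is under 25 points; but the compliance score is 30 points, not under 25 points, so (d) is unavailable.
None of the exceptions is available; § 29 applies in full.

Yes — Dmitri's repair shop must maintain a written harassment policy.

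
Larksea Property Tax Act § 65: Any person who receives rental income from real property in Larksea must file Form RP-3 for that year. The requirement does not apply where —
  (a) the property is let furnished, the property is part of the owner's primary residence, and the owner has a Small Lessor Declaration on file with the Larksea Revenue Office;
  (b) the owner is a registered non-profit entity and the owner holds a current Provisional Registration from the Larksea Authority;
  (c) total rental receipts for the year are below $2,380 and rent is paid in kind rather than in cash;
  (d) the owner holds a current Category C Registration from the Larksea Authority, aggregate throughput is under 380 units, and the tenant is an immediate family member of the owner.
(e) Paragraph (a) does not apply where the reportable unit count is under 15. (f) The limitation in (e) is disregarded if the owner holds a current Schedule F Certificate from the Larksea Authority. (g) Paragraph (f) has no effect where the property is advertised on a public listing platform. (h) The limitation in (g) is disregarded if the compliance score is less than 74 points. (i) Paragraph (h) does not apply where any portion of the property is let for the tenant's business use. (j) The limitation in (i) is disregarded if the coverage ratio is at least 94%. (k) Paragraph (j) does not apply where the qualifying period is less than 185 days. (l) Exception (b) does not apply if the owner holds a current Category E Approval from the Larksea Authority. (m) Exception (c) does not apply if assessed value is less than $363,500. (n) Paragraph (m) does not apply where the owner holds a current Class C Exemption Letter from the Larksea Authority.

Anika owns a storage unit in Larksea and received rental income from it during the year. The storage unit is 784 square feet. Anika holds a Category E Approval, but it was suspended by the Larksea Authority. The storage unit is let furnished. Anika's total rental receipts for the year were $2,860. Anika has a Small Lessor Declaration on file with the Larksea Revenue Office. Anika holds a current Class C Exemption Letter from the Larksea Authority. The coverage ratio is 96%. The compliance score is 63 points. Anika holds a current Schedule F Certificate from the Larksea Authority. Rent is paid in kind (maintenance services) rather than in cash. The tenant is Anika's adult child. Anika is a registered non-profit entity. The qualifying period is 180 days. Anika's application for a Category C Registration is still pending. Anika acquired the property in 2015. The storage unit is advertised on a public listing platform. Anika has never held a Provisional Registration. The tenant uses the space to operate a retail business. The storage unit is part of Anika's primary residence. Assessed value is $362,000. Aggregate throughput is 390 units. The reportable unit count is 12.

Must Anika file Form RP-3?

Exception (a): the property is let furnished; the storage unit is part of the primary residence; a Small Lessor Declaration is on file — every condition holds. But: (e) applies — the reportable unit count is 12, under the 15 limit. (f) would limit (e) — a current Schedule F Certificate is held — but (g) sets (f) aside: (g) operates — the property is publicly advertised. (h) applies (the compliance score is 63 points, less than the 74 points limit), but yields to (i): (i) is triggered — the space is let for business use. (j) is engaged (the coverage ratio is 96%, meeting the 94% threshold), but is set aside by (k): (k) operates — the qualifying period is 180 days, less than the 185 days limit. (a) is therefore removed.
Exception (b) does not apply: there is no Provisional Registration in force.
Exception (c) requires that total rental receipts for the year are below $2,380; but total rental receipts for the year are $2,860, not below $2,380, so (c) is unavailable.
Exception (d) does not apply: no current Category C Registration is held.
Every exception is unavailable, so the rule governs.

Yes — Anika must file Form RP-3.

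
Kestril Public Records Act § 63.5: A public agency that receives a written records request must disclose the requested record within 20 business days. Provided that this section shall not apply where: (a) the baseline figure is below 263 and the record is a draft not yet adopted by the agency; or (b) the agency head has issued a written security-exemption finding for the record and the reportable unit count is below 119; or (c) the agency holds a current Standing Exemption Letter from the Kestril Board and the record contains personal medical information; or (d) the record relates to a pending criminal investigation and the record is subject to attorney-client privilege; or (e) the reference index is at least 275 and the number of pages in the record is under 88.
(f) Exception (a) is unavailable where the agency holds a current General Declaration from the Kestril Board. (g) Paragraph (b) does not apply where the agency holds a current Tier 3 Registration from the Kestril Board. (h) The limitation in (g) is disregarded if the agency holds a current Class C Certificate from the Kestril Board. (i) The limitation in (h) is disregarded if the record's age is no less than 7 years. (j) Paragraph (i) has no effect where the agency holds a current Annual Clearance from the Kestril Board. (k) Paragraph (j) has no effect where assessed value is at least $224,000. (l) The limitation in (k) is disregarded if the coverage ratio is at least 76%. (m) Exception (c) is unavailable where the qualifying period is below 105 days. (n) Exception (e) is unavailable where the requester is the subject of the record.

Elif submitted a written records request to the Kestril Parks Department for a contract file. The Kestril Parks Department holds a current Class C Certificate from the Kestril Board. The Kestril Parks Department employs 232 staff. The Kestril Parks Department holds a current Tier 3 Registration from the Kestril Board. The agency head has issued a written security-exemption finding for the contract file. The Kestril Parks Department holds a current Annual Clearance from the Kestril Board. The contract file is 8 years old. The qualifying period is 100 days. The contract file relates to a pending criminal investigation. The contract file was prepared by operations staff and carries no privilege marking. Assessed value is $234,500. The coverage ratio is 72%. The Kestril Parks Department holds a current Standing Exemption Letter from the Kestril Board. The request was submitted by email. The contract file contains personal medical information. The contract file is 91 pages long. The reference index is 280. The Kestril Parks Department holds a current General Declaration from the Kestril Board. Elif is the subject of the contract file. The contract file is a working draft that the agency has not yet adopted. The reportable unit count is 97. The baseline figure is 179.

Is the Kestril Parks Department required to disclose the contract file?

Yes — the Kestril Parks Department must disclose the contract file.

All of (a)'s requirements are met (the baseline figure is 179, below the 263 limit; the contract file is an unadopted draft). But applying paragraph (f): (f) operates — a current General Declaration is held. Exception (a) does not apply.
Exception (b) is satisfied on its face — a written security-exemption finding has been issued; the reportable unit count is 97, below the 119 limit. However, paragraphs (g)–(l) must be considered: (g) applies — a current Tier 3 Registration is held. (h) applies (a current Class C Certificate is held), but yields to (i): (i) operates against (h): the record's age is 8 years, meeting the 7 years threshold. (j) is triggered (a current Annual Clearance is held), but is set aside by (k): (k) operates against (j): assessed value is $234,500, meeting the $224,000 threshold. (l), which would lift (k), is inapplicable — the coverage ratio is 72%, short of 76%. So (b) is unavailable.
Exception (c): a current Standing Exemption Letter is held; the contract file contains personal medical information — every condition holds. But applying paragraph (m): (m) applies — the qualifying period is 100 days, below the 105 days limit. (c) is therefore removed.
Exception (d) fails — the contract file carries no privilege marking.
Exception (e) requires that the number of pages in the record is under 88; but the number of pages in the record is 91, not under 88, so (e) is unavailable.
No exception applies. The general rule governs.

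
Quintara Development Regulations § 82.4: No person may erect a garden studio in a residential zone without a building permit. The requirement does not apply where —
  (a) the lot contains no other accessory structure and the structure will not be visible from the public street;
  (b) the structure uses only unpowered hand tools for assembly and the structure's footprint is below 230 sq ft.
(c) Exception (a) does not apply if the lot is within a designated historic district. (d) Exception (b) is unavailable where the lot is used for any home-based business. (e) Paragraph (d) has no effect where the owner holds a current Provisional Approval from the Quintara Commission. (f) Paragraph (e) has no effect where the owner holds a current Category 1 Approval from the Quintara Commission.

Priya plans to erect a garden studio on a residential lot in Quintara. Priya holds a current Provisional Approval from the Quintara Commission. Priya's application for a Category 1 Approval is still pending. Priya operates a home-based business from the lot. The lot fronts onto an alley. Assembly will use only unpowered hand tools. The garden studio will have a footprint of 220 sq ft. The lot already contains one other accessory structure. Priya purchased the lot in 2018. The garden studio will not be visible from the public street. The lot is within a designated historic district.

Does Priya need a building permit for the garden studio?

Exception (a) does not apply: the lot already has another accessory structure.
Exception (b): assembly uses only hand tools; the structure's footprint is 220 sq ft, below the 230 sq ft limit — every condition holds. Applying paragraphs (d)–(f): (d) would limit (b) — a home-based business operates on the lot — but (e) sets (d) aside: (e) applies — a current Provisional Approval is held. (f), which would lift (e), is not triggered — the Category 1 Approval is not current. (b) remains available.

No — exception (b) applies; Priya does not need a building permit.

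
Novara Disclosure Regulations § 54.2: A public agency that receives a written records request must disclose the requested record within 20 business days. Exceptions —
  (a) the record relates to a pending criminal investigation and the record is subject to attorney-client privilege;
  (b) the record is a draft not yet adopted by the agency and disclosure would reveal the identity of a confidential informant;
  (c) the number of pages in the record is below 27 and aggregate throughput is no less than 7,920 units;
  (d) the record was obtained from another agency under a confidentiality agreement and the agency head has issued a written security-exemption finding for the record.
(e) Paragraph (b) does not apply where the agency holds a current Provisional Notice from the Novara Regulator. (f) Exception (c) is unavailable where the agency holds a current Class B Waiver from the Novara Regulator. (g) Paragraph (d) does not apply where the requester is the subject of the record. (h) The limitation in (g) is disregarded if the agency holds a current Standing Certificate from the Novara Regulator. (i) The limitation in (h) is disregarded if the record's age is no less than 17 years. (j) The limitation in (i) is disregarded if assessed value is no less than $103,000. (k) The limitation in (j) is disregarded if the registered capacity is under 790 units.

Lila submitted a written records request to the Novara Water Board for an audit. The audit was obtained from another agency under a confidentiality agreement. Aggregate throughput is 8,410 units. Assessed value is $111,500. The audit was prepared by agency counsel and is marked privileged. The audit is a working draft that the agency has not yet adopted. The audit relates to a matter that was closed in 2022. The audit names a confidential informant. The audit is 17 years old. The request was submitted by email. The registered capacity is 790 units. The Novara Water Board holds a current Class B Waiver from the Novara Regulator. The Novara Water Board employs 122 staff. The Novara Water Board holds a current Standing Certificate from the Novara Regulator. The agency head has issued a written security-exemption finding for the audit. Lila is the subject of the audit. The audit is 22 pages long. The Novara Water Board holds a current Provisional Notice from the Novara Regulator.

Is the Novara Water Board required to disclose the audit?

No — exception (d) applies; the Novara Water Board is not required to disclose the audit.

Exception (a) fails — the audit relates to a closed matter.
Exception (b) is satisfied on its face — the audit is an unadopted draft; the audit names a confidential informant. Turning to paragraph (e): (e) operates against (b): a current Provisional Notice is held. So (b) is unavailable.
All of (c)'s requirements are met (the number of pages in the record is 22, below the 27 limit; aggregate throughput is 8,410 units, meeting the 7,920 units threshold). But: (f) operates against (c): a current Class B Waiver is held. Exception (c) does not apply.
Exception (d)'s conditions are all satisfied: the audit was obtained under a confidentiality agreement; a written security-exemption finding has been issued. As to paragraphs (g)–(k): (g) would limit (d) — Lila is the subject of the audit — but (h) sets (g) aside: (h) applies — a current Standing Certificate is held. (i) applies (the record's age is 17 years, meeting the 17 years threshold), but is displaced by (j): (j) is engaged — assessed value is $111,500, meeting the $103,000 threshold. (k), which would lift (j), is not engaged — the registered capacity is 790 units, not under 790 units. So (d) applies.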